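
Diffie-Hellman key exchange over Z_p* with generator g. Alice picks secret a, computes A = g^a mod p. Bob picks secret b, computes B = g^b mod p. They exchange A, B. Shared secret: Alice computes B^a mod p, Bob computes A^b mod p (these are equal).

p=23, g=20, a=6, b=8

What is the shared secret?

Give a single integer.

Answer: 12

Derivation:
A = 20^6 mod 23  (bits of 6 = 110)
  bit 0 = 1: r = r^2 * 20 mod 23 = 1^2 * 20 = 1*20 = 20
  bit 1 = 1: r = r^2 * 20 mod 23 = 20^2 * 20 = 9*20 = 19
  bit 2 = 0: r = r^2 mod 23 = 19^2 = 16
  -> A = 16
B = 20^8 mod 23  (bits of 8 = 1000)
  bit 0 = 1: r = r^2 * 20 mod 23 = 1^2 * 20 = 1*20 = 20
  bit 1 = 0: r = r^2 mod 23 = 20^2 = 9
  bit 2 = 0: r = r^2 mod 23 = 9^2 = 12
  bit 3 = 0: r = r^2 mod 23 = 12^2 = 6
  -> B = 6
s = B^a = 6^6 mod 23  (bits of 6 = 110)
  bit 0 = 1: r = r^2 * 6 mod 23 = 1^2 * 6 = 1*6 = 6
  bit 1 = 1: r = r^2 * 6 mod 23 = 6^2 * 6 = 13*6 = 9
  bit 2 = 0: r = r^2 mod 23 = 9^2 = 12
  -> s = B^a = 12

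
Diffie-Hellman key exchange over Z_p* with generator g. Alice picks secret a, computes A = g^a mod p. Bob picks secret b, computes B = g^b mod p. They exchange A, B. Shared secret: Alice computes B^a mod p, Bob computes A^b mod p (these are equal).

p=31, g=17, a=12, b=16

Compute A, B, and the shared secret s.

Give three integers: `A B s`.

A = 17^12 mod 31  (bits of 12 = 1100)
  bit 0 = 1: r = r^2 * 17 mod 31 = 1^2 * 17 = 1*17 = 17
  bit 1 = 1: r = r^2 * 17 mod 31 = 17^2 * 17 = 10*17 = 15
  bit 2 = 0: r = r^2 mod 31 = 15^2 = 8
  bit 3 = 0: r = r^2 mod 31 = 8^2 = 2
  -> A = 2
B = 17^16 mod 31  (bits of 16 = 10000)
  bit 0 = 1: r = r^2 * 17 mod 31 = 1^2 * 17 = 1*17 = 17
  bit 1 = 0: r = r^2 mod 31 = 17^2 = 10
  bit 2 = 0: r = r^2 mod 31 = 10^2 = 7
  bit 3 = 0: r = r^2 mod 31 = 7^2 = 18
  bit 4 = 0: r = r^2 mod 31 = 18^2 = 14
  -> B = 14
s = B^a = 14^12 mod 31  (bits of 12 = 1100)
  bit 0 = 1: r = r^2 * 14 mod 31 = 1^2 * 14 = 1*14 = 14
  bit 1 = 1: r = r^2 * 14 mod 31 = 14^2 * 14 = 10*14 = 16
  bit 2 = 0: r = r^2 mod 31 = 16^2 = 8
  bit 3 = 0: r = r^2 mod 31 = 8^2 = 2
  -> s = B^a = 2

Answer: 2 14 2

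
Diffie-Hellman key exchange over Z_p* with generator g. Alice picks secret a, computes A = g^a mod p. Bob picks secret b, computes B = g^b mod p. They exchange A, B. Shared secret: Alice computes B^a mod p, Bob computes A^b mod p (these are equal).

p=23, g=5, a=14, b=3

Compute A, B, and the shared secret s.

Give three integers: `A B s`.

Answer: 13 10 12

Derivation:
A = 5^14 mod 23  (bits of 14 = 1110)
  bit 0 = 1: r = r^2 * 5 mod 23 = 1^2 * 5 = 1*5 = 5
  bit 1 = 1: r = r^2 * 5 mod 23 = 5^2 * 5 = 2*5 = 10
  bit 2 = 1: r = r^2 * 5 mod 23 = 10^2 * 5 = 8*5 = 17
  bit 3 = 0: r = r^2 mod 23 = 17^2 = 13
  -> A = 13
B = 5^3 mod 23  (bits of 3 = 11)
  bit 0 = 1: r = r^2 * 5 mod 23 = 1^2 * 5 = 1*5 = 5
  bit 1 = 1: r = r^2 * 5 mod 23 = 5^2 * 5 = 2*5 = 10
  -> B = 10
s = B^a = 10^14 mod 23  (bits of 14 = 1110)
  bit 0 = 1: r = r^2 * 10 mod 23 = 1^2 * 10 = 1*10 = 10
  bit 1 = 1: r = r^2 * 10 mod 23 = 10^2 * 10 = 8*10 = 11
  bit 2 = 1: r = r^2 * 10 mod 23 = 11^2 * 10 = 6*10 = 14
  bit 3 = 0: r = r^2 mod 23 = 14^2 = 12
  -> s = B^a = 12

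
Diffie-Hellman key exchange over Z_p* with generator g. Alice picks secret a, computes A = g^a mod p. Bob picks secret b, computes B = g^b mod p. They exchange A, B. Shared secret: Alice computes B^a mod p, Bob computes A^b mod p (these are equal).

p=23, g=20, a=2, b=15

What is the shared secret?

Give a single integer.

A = 20^2 mod 23  (bits of 2 = 10)
  bit 0 = 1: r = r^2 * 20 mod 23 = 1^2 * 20 = 1*20 = 20
  bit 1 = 0: r = r^2 mod 23 = 20^2 = 9
  -> A = 9
B = 20^15 mod 23  (bits of 15 = 1111)
  bit 0 = 1: r = r^2 * 20 mod 23 = 1^2 * 20 = 1*20 = 20
  bit 1 = 1: r = r^2 * 20 mod 23 = 20^2 * 20 = 9*20 = 19
  bit 2 = 1: r = r^2 * 20 mod 23 = 19^2 * 20 = 16*20 = 21
  bit 3 = 1: r = r^2 * 20 mod 23 = 21^2 * 20 = 4*20 = 11
  -> B = 11
s = B^a = 11^2 mod 23  (bits of 2 = 10)
  bit 0 = 1: r = r^2 * 11 mod 23 = 1^2 * 11 = 1*11 = 11
  bit 1 = 0: r = r^2 mod 23 = 11^2 = 6
  -> s = B^a = 6

Answer: 6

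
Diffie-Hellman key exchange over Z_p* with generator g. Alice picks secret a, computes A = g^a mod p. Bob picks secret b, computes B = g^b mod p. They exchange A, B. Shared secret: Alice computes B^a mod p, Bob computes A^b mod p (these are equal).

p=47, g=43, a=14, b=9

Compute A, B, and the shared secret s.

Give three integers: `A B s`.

Answer: 32 22 24

Derivation:
A = 43^14 mod 47  (bits of 14 = 1110)
  bit 0 = 1: r = r^2 * 43 mod 47 = 1^2 * 43 = 1*43 = 43
  bit 1 = 1: r = r^2 * 43 mod 47 = 43^2 * 43 = 16*43 = 30
  bit 2 = 1: r = r^2 * 43 mod 47 = 30^2 * 43 = 7*43 = 19
  bit 3 = 0: r = r^2 mod 47 = 19^2 = 32
  -> A = 32
B = 43^9 mod 47  (bits of 9 = 1001)
  bit 0 = 1: r = r^2 * 43 mod 47 = 1^2 * 43 = 1*43 = 43
  bit 1 = 0: r = r^2 mod 47 = 43^2 = 16
  bit 2 = 0: r = r^2 mod 47 = 16^2 = 21
  bit 3 = 1: r = r^2 * 43 mod 47 = 21^2 * 43 = 18*43 = 22
  -> B = 22
s = B^a = 22^14 mod 47  (bits of 14 = 1110)
  bit 0 = 1: r = r^2 * 22 mod 47 = 1^2 * 22 = 1*22 = 22
  bit 1 = 1: r = r^2 * 22 mod 47 = 22^2 * 22 = 14*22 = 26
  bit 2 = 1: r = r^2 * 22 mod 47 = 26^2 * 22 = 18*22 = 20
  bit 3 = 0: r = r^2 mod 47 = 20^2 = 24
  -> s = B^a = 24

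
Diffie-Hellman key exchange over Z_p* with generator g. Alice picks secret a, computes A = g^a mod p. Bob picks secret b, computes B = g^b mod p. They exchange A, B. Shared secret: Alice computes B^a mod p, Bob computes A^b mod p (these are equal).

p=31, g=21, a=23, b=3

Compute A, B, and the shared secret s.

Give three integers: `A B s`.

Answer: 17 23 15

Derivation:
A = 21^23 mod 31  (bits of 23 = 10111)
  bit 0 = 1: r = r^2 * 21 mod 31 = 1^2 * 21 = 1*21 = 21
  bit 1 = 0: r = r^2 mod 31 = 21^2 = 7
  bit 2 = 1: r = r^2 * 21 mod 31 = 7^2 * 21 = 18*21 = 6
  bit 3 = 1: r = r^2 * 21 mod 31 = 6^2 * 21 = 5*21 = 12
  bit 4 = 1: r = r^2 * 21 mod 31 = 12^2 * 21 = 20*21 = 17
  -> A = 17
B = 21^3 mod 31  (bits of 3 = 11)
  bit 0 = 1: r = r^2 * 21 mod 31 = 1^2 * 21 = 1*21 = 21
  bit 1 = 1: r = r^2 * 21 mod 31 = 21^2 * 21 = 7*21 = 23
  -> B = 23
s = B^a = 23^23 mod 31  (bits of 23 = 10111)
  bit 0 = 1: r = r^2 * 23 mod 31 = 1^2 * 23 = 1*23 = 23
  bit 1 = 0: r = r^2 mod 31 = 23^2 = 2
  bit 2 = 1: r = r^2 * 23 mod 31 = 2^2 * 23 = 4*23 = 30
  bit 3 = 1: r = r^2 * 23 mod 31 = 30^2 * 23 = 1*23 = 23
  bit 4 = 1: r = r^2 * 23 mod 31 = 23^2 * 23 = 2*23 = 15
  -> s = B^a = 15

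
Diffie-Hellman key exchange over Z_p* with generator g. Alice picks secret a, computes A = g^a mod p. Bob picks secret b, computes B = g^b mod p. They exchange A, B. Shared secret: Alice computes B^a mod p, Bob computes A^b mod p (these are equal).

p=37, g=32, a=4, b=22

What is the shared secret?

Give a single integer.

Answer: 34

Derivation:
A = 32^4 mod 37  (bits of 4 = 100)
  bit 0 = 1: r = r^2 * 32 mod 37 = 1^2 * 32 = 1*32 = 32
  bit 1 = 0: r = r^2 mod 37 = 32^2 = 25
  bit 2 = 0: r = r^2 mod 37 = 25^2 = 33
  -> A = 33
B = 32^22 mod 37  (bits of 22 = 10110)
  bit 0 = 1: r = r^2 * 32 mod 37 = 1^2 * 32 = 1*32 = 32
  bit 1 = 0: r = r^2 mod 37 = 32^2 = 25
  bit 2 = 1: r = r^2 * 32 mod 37 = 25^2 * 32 = 33*32 = 20
  bit 3 = 1: r = r^2 * 32 mod 37 = 20^2 * 32 = 30*32 = 35
  bit 4 = 0: r = r^2 mod 37 = 35^2 = 4
  -> B = 4
s = B^a = 4^4 mod 37  (bits of 4 = 100)
  bit 0 = 1: r = r^2 * 4 mod 37 = 1^2 * 4 = 1*4 = 4
  bit 1 = 0: r = r^2 mod 37 = 4^2 = 16
  bit 2 = 0: r = r^2 mod 37 = 16^2 = 34
  -> s = B^a = 34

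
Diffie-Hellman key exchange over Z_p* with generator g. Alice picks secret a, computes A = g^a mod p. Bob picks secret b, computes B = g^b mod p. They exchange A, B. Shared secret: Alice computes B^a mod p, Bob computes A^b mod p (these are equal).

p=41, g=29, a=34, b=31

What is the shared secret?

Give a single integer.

Answer: 33

Derivation:
A = 29^34 mod 41  (bits of 34 = 100010)
  bit 0 = 1: r = r^2 * 29 mod 41 = 1^2 * 29 = 1*29 = 29
  bit 1 = 0: r = r^2 mod 41 = 29^2 = 21
  bit 2 = 0: r = r^2 mod 41 = 21^2 = 31
  bit 3 = 0: r = r^2 mod 41 = 31^2 = 18
  bit 4 = 1: r = r^2 * 29 mod 41 = 18^2 * 29 = 37*29 = 7
  bit 5 = 0: r = r^2 mod 41 = 7^2 = 8
  -> A = 8
B = 29^31 mod 41  (bits of 31 = 11111)
  bit 0 = 1: r = r^2 * 29 mod 41 = 1^2 * 29 = 1*29 = 29
  bit 1 = 1: r = r^2 * 29 mod 41 = 29^2 * 29 = 21*29 = 35
  bit 2 = 1: r = r^2 * 29 mod 41 = 35^2 * 29 = 36*29 = 19
  bit 3 = 1: r = r^2 * 29 mod 41 = 19^2 * 29 = 33*29 = 14
  bit 4 = 1: r = r^2 * 29 mod 41 = 14^2 * 29 = 32*29 = 26
  -> B = 26
s = B^a = 26^34 mod 41  (bits of 34 = 100010)
  bit 0 = 1: r = r^2 * 26 mod 41 = 1^2 * 26 = 1*26 = 26
  bit 1 = 0: r = r^2 mod 41 = 26^2 = 20
  bit 2 = 0: r = r^2 mod 41 = 20^2 = 31
  bit 3 = 0: r = r^2 mod 41 = 31^2 = 18
  bit 4 = 1: r = r^2 * 26 mod 41 = 18^2 * 26 = 37*26 = 19
  bit 5 = 0: r = r^2 mod 41 = 19^2 = 33
  -> s = B^a = 33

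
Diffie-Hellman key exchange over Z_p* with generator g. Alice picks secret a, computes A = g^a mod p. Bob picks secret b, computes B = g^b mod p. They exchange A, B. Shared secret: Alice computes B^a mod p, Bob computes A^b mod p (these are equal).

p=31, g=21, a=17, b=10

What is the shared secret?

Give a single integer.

Answer: 25

Derivation:
A = 21^17 mod 31  (bits of 17 = 10001)
  bit 0 = 1: r = r^2 * 21 mod 31 = 1^2 * 21 = 1*21 = 21
  bit 1 = 0: r = r^2 mod 31 = 21^2 = 7
  bit 2 = 0: r = r^2 mod 31 = 7^2 = 18
  bit 3 = 0: r = r^2 mod 31 = 18^2 = 14
  bit 4 = 1: r = r^2 * 21 mod 31 = 14^2 * 21 = 10*21 = 24
  -> A = 24
B = 21^10 mod 31  (bits of 10 = 1010)
  bit 0 = 1: r = r^2 * 21 mod 31 = 1^2 * 21 = 1*21 = 21
  bit 1 = 0: r = r^2 mod 31 = 21^2 = 7
  bit 2 = 1: r = r^2 * 21 mod 31 = 7^2 * 21 = 18*21 = 6
  bit 3 = 0: r = r^2 mod 31 = 6^2 = 5
  -> B = 5
s = B^a = 5^17 mod 31  (bits of 17 = 10001)
  bit 0 = 1: r = r^2 * 5 mod 31 = 1^2 * 5 = 1*5 = 5
  bit 1 = 0: r = r^2 mod 31 = 5^2 = 25
  bit 2 = 0: r = r^2 mod 31 = 25^2 = 5
  bit 3 = 0: r = r^2 mod 31 = 5^2 = 25
  bit 4 = 1: r = r^2 * 5 mod 31 = 25^2 * 5 = 5*5 = 25
  -> s = B^a = 25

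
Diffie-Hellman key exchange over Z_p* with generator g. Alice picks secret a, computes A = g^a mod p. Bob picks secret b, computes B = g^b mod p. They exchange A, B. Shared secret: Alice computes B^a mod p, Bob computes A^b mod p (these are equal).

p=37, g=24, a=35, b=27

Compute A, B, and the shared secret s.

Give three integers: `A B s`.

Answer: 17 6 31

Derivation:
A = 24^35 mod 37  (bits of 35 = 100011)
  bit 0 = 1: r = r^2 * 24 mod 37 = 1^2 * 24 = 1*24 = 24
  bit 1 = 0: r = r^2 mod 37 = 24^2 = 21
  bit 2 = 0: r = r^2 mod 37 = 21^2 = 34
  bit 3 = 0: r = r^2 mod 37 = 34^2 = 9
  bit 4 = 1: r = r^2 * 24 mod 37 = 9^2 * 24 = 7*24 = 20
  bit 5 = 1: r = r^2 * 24 mod 37 = 20^2 * 24 = 30*24 = 17
  -> A = 17
B = 24^27 mod 37  (bits of 27 = 11011)
  bit 0 = 1: r = r^2 * 24 mod 37 = 1^2 * 24 = 1*24 = 24
  bit 1 = 1: r = r^2 * 24 mod 37 = 24^2 * 24 = 21*24 = 23
  bit 2 = 0: r = r^2 mod 37 = 23^2 = 11
  bit 3 = 1: r = r^2 * 24 mod 37 = 11^2 * 24 = 10*24 = 18
  bit 4 = 1: r = r^2 * 24 mod 37 = 18^2 * 24 = 28*24 = 6
  -> B = 6
s = B^a = 6^35 mod 37  (bits of 35 = 100011)
  bit 0 = 1: r = r^2 * 6 mod 37 = 1^2 * 6 = 1*6 = 6
  bit 1 = 0: r = r^2 mod 37 = 6^2 = 36
  bit 2 = 0: r = r^2 mod 37 = 36^2 = 1
  bit 3 = 0: r = r^2 mod 37 = 1^2 = 1
  bit 4 = 1: r = r^2 * 6 mod 37 = 1^2 * 6 = 1*6 = 6
  bit 5 = 1: r = r^2 * 6 mod 37 = 6^2 * 6 = 36*6 = 31
  -> s = B^a = 31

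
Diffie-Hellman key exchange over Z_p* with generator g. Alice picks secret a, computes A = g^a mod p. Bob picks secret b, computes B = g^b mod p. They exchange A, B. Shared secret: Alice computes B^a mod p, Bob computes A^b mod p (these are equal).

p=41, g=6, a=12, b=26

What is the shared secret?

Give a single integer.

Answer: 37

Derivation:
A = 6^12 mod 41  (bits of 12 = 1100)
  bit 0 = 1: r = r^2 * 6 mod 41 = 1^2 * 6 = 1*6 = 6
  bit 1 = 1: r = r^2 * 6 mod 41 = 6^2 * 6 = 36*6 = 11
  bit 2 = 0: r = r^2 mod 41 = 11^2 = 39
  bit 3 = 0: r = r^2 mod 41 = 39^2 = 4
  -> A = 4
B = 6^26 mod 41  (bits of 26 = 11010)
  bit 0 = 1: r = r^2 * 6 mod 41 = 1^2 * 6 = 1*6 = 6
  bit 1 = 1: r = r^2 * 6 mod 41 = 6^2 * 6 = 36*6 = 11
  bit 2 = 0: r = r^2 mod 41 = 11^2 = 39
  bit 3 = 1: r = r^2 * 6 mod 41 = 39^2 * 6 = 4*6 = 24
  bit 4 = 0: r = r^2 mod 41 = 24^2 = 2
  -> B = 2
s = B^a = 2^12 mod 41  (bits of 12 = 1100)
  bit 0 = 1: r = r^2 * 2 mod 41 = 1^2 * 2 = 1*2 = 2
  bit 1 = 1: r = r^2 * 2 mod 41 = 2^2 * 2 = 4*2 = 8
  bit 2 = 0: r = r^2 mod 41 = 8^2 = 23
  bit 3 = 0: r = r^2 mod 41 = 23^2 = 37
  -> s = B^a = 37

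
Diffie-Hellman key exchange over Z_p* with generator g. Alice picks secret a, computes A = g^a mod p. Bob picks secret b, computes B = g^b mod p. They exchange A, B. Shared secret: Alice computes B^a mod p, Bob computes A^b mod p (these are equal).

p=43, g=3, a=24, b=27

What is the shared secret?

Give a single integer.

Answer: 35

Derivation:
A = 3^24 mod 43  (bits of 24 = 11000)
  bit 0 = 1: r = r^2 * 3 mod 43 = 1^2 * 3 = 1*3 = 3
  bit 1 = 1: r = r^2 * 3 mod 43 = 3^2 * 3 = 9*3 = 27
  bit 2 = 0: r = r^2 mod 43 = 27^2 = 41
  bit 3 = 0: r = r^2 mod 43 = 41^2 = 4
  bit 4 = 0: r = r^2 mod 43 = 4^2 = 16
  -> A = 16
B = 3^27 mod 43  (bits of 27 = 11011)
  bit 0 = 1: r = r^2 * 3 mod 43 = 1^2 * 3 = 1*3 = 3
  bit 1 = 1: r = r^2 * 3 mod 43 = 3^2 * 3 = 9*3 = 27
  bit 2 = 0: r = r^2 mod 43 = 27^2 = 41
  bit 3 = 1: r = r^2 * 3 mod 43 = 41^2 * 3 = 4*3 = 12
  bit 4 = 1: r = r^2 * 3 mod 43 = 12^2 * 3 = 15*3 = 2
  -> B = 2
s = B^a = 2^24 mod 43  (bits of 24 = 11000)
  bit 0 = 1: r = r^2 * 2 mod 43 = 1^2 * 2 = 1*2 = 2
  bit 1 = 1: r = r^2 * 2 mod 43 = 2^2 * 2 = 4*2 = 8
  bit 2 = 0: r = r^2 mod 43 = 8^2 = 21
  bit 3 = 0: r = r^2 mod 43 = 21^2 = 11
  bit 4 = 0: r = r^2 mod 43 = 11^2 = 35
  -> s = B^a = 35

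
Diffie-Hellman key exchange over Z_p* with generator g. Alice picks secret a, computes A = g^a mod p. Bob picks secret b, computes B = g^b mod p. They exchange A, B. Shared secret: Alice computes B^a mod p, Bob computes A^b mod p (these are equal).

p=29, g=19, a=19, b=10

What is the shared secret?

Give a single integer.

Answer: 4

Derivation:
A = 19^19 mod 29  (bits of 19 = 10011)
  bit 0 = 1: r = r^2 * 19 mod 29 = 1^2 * 19 = 1*19 = 19
  bit 1 = 0: r = r^2 mod 29 = 19^2 = 13
  bit 2 = 0: r = r^2 mod 29 = 13^2 = 24
  bit 3 = 1: r = r^2 * 19 mod 29 = 24^2 * 19 = 25*19 = 11
  bit 4 = 1: r = r^2 * 19 mod 29 = 11^2 * 19 = 5*19 = 8
  -> A = 8
B = 19^10 mod 29  (bits of 10 = 1010)
  bit 0 = 1: r = r^2 * 19 mod 29 = 1^2 * 19 = 1*19 = 19
  bit 1 = 0: r = r^2 mod 29 = 19^2 = 13
  bit 2 = 1: r = r^2 * 19 mod 29 = 13^2 * 19 = 24*19 = 21
  bit 3 = 0: r = r^2 mod 29 = 21^2 = 6
  -> B = 6
s = B^a = 6^19 mod 29  (bits of 19 = 10011)
  bit 0 = 1: r = r^2 * 6 mod 29 = 1^2 * 6 = 1*6 = 6
  bit 1 = 0: r = r^2 mod 29 = 6^2 = 7
  bit 2 = 0: r = r^2 mod 29 = 7^2 = 20
  bit 3 = 1: r = r^2 * 6 mod 29 = 20^2 * 6 = 23*6 = 22
  bit 4 = 1: r = r^2 * 6 mod 29 = 22^2 * 6 = 20*6 = 4
  -> s = B^a = 4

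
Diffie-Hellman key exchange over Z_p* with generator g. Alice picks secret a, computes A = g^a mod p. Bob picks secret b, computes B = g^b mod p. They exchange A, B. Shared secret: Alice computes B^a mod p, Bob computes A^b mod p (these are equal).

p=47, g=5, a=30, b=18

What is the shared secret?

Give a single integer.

Answer: 34

Derivation:
A = 5^30 mod 47  (bits of 30 = 11110)
  bit 0 = 1: r = r^2 * 5 mod 47 = 1^2 * 5 = 1*5 = 5
  bit 1 = 1: r = r^2 * 5 mod 47 = 5^2 * 5 = 25*5 = 31
  bit 2 = 1: r = r^2 * 5 mod 47 = 31^2 * 5 = 21*5 = 11
  bit 3 = 1: r = r^2 * 5 mod 47 = 11^2 * 5 = 27*5 = 41
  bit 4 = 0: r = r^2 mod 47 = 41^2 = 36
  -> A = 36
B = 5^18 mod 47  (bits of 18 = 10010)
  bit 0 = 1: r = r^2 * 5 mod 47 = 1^2 * 5 = 1*5 = 5
  bit 1 = 0: r = r^2 mod 47 = 5^2 = 25
  bit 2 = 0: r = r^2 mod 47 = 25^2 = 14
  bit 3 = 1: r = r^2 * 5 mod 47 = 14^2 * 5 = 8*5 = 40
  bit 4 = 0: r = r^2 mod 47 = 40^2 = 2
  -> B = 2
s = B^a = 2^30 mod 47  (bits of 30 = 11110)
  bit 0 = 1: r = r^2 * 2 mod 47 = 1^2 * 2 = 1*2 = 2
  bit 1 = 1: r = r^2 * 2 mod 47 = 2^2 * 2 = 4*2 = 8
  bit 2 = 1: r = r^2 * 2 mod 47 = 8^2 * 2 = 17*2 = 34
  bit 3 = 1: r = r^2 * 2 mod 47 = 34^2 * 2 = 28*2 = 9
  bit 4 = 0: r = r^2 mod 47 = 9^2 = 34
  -> s = B^a = 34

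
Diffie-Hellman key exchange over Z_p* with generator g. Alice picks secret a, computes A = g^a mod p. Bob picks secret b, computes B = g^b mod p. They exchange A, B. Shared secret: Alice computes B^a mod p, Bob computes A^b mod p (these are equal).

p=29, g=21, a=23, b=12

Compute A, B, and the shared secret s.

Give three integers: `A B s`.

Answer: 15 24 25

Derivation:
A = 21^23 mod 29  (bits of 23 = 10111)
  bit 0 = 1: r = r^2 * 21 mod 29 = 1^2 * 21 = 1*21 = 21
  bit 1 = 0: r = r^2 mod 29 = 21^2 = 6
  bit 2 = 1: r = r^2 * 21 mod 29 = 6^2 * 21 = 7*21 = 2
  bit 3 = 1: r = r^2 * 21 mod 29 = 2^2 * 21 = 4*21 = 26
  bit 4 = 1: r = r^2 * 21 mod 29 = 26^2 * 21 = 9*21 = 15
  -> A = 15
B = 21^12 mod 29  (bits of 12 = 1100)
  bit 0 = 1: r = r^2 * 21 mod 29 = 1^2 * 21 = 1*21 = 21
  bit 1 = 1: r = r^2 * 21 mod 29 = 21^2 * 21 = 6*21 = 10
  bit 2 = 0: r = r^2 mod 29 = 10^2 = 13
  bit 3 = 0: r = r^2 mod 29 = 13^2 = 24
  -> B = 24
s = B^a = 24^23 mod 29  (bits of 23 = 10111)
  bit 0 = 1: r = r^2 * 24 mod 29 = 1^2 * 24 = 1*24 = 24
  bit 1 = 0: r = r^2 mod 29 = 24^2 = 25
  bit 2 = 1: r = r^2 * 24 mod 29 = 25^2 * 24 = 16*24 = 7
  bit 3 = 1: r = r^2 * 24 mod 29 = 7^2 * 24 = 20*24 = 16
  bit 4 = 1: r = r^2 * 24 mod 29 = 16^2 * 24 = 24*24 = 25
  -> s = B^a = 25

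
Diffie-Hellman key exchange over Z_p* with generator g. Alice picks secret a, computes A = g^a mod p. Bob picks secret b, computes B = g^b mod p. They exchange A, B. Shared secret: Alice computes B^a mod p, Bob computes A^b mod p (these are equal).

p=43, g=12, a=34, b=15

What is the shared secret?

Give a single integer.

A = 12^34 mod 43  (bits of 34 = 100010)
  bit 0 = 1: r = r^2 * 12 mod 43 = 1^2 * 12 = 1*12 = 12
  bit 1 = 0: r = r^2 mod 43 = 12^2 = 15
  bit 2 = 0: r = r^2 mod 43 = 15^2 = 10
  bit 3 = 0: r = r^2 mod 43 = 10^2 = 14
  bit 4 = 1: r = r^2 * 12 mod 43 = 14^2 * 12 = 24*12 = 30
  bit 5 = 0: r = r^2 mod 43 = 30^2 = 40
  -> A = 40
B = 12^15 mod 43  (bits of 15 = 1111)
  bit 0 = 1: r = r^2 * 12 mod 43 = 1^2 * 12 = 1*12 = 12
  bit 1 = 1: r = r^2 * 12 mod 43 = 12^2 * 12 = 15*12 = 8
  bit 2 = 1: r = r^2 * 12 mod 43 = 8^2 * 12 = 21*12 = 37
  bit 3 = 1: r = r^2 * 12 mod 43 = 37^2 * 12 = 36*12 = 2
  -> B = 2
s = B^a = 2^34 mod 43  (bits of 34 = 100010)
  bit 0 = 1: r = r^2 * 2 mod 43 = 1^2 * 2 = 1*2 = 2
  bit 1 = 0: r = r^2 mod 43 = 2^2 = 4
  bit 2 = 0: r = r^2 mod 43 = 4^2 = 16
  bit 3 = 0: r = r^2 mod 43 = 16^2 = 41
  bit 4 = 1: r = r^2 * 2 mod 43 = 41^2 * 2 = 4*2 = 8
  bit 5 = 0: r = r^2 mod 43 = 8^2 = 21
  -> s = B^a = 21

Answer: 21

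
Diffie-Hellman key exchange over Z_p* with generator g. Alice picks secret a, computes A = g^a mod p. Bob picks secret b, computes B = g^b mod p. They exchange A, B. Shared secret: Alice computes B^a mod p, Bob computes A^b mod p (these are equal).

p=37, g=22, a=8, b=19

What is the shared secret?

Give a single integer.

A = 22^8 mod 37  (bits of 8 = 1000)
  bit 0 = 1: r = r^2 * 22 mod 37 = 1^2 * 22 = 1*22 = 22
  bit 1 = 0: r = r^2 mod 37 = 22^2 = 3
  bit 2 = 0: r = r^2 mod 37 = 3^2 = 9
  bit 3 = 0: r = r^2 mod 37 = 9^2 = 7
  -> A = 7
B = 22^19 mod 37  (bits of 19 = 10011)
  bit 0 = 1: r = r^2 * 22 mod 37 = 1^2 * 22 = 1*22 = 22
  bit 1 = 0: r = r^2 mod 37 = 22^2 = 3
  bit 2 = 0: r = r^2 mod 37 = 3^2 = 9
  bit 3 = 1: r = r^2 * 22 mod 37 = 9^2 * 22 = 7*22 = 6
  bit 4 = 1: r = r^2 * 22 mod 37 = 6^2 * 22 = 36*22 = 15
  -> B = 15
s = B^a = 15^8 mod 37  (bits of 8 = 1000)
  bit 0 = 1: r = r^2 * 15 mod 37 = 1^2 * 15 = 1*15 = 15
  bit 1 = 0: r = r^2 mod 37 = 15^2 = 3
  bit 2 = 0: r = r^2 mod 37 = 3^2 = 9
  bit 3 = 0: r = r^2 mod 37 = 9^2 = 7
  -> s = B^a = 7

Answer: 7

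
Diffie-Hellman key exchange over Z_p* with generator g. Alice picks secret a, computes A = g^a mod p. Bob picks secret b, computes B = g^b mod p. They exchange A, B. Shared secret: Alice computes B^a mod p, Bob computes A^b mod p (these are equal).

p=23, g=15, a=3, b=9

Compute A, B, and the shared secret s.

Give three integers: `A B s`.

A = 15^3 mod 23  (bits of 3 = 11)
  bit 0 = 1: r = r^2 * 15 mod 23 = 1^2 * 15 = 1*15 = 15
  bit 1 = 1: r = r^2 * 15 mod 23 = 15^2 * 15 = 18*15 = 17
  -> A = 17
B = 15^9 mod 23  (bits of 9 = 1001)
  bit 0 = 1: r = r^2 * 15 mod 23 = 1^2 * 15 = 1*15 = 15
  bit 1 = 0: r = r^2 mod 23 = 15^2 = 18
  bit 2 = 0: r = r^2 mod 23 = 18^2 = 2
  bit 3 = 1: r = r^2 * 15 mod 23 = 2^2 * 15 = 4*15 = 14
  -> B = 14
s = B^a = 14^3 mod 23  (bits of 3 = 11)
  bit 0 = 1: r = r^2 * 14 mod 23 = 1^2 * 14 = 1*14 = 14
  bit 1 = 1: r = r^2 * 14 mod 23 = 14^2 * 14 = 12*14 = 7
  -> s = B^a = 7

Answer: 17 14 7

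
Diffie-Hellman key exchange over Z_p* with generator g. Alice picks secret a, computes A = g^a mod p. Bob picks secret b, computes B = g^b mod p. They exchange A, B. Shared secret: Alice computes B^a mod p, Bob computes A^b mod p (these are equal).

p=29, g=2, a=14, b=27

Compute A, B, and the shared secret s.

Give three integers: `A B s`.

A = 2^14 mod 29  (bits of 14 = 1110)
  bit 0 = 1: r = r^2 * 2 mod 29 = 1^2 * 2 = 1*2 = 2
  bit 1 = 1: r = r^2 * 2 mod 29 = 2^2 * 2 = 4*2 = 8
  bit 2 = 1: r = r^2 * 2 mod 29 = 8^2 * 2 = 6*2 = 12
  bit 3 = 0: r = r^2 mod 29 = 12^2 = 28
  -> A = 28
B = 2^27 mod 29  (bits of 27 = 11011)
  bit 0 = 1: r = r^2 * 2 mod 29 = 1^2 * 2 = 1*2 = 2
  bit 1 = 1: r = r^2 * 2 mod 29 = 2^2 * 2 = 4*2 = 8
  bit 2 = 0: r = r^2 mod 29 = 8^2 = 6
  bit 3 = 1: r = r^2 * 2 mod 29 = 6^2 * 2 = 7*2 = 14
  bit 4 = 1: r = r^2 * 2 mod 29 = 14^2 * 2 = 22*2 = 15
  -> B = 15
s = B^a = 15^14 mod 29  (bits of 14 = 1110)
  bit 0 = 1: r = r^2 * 15 mod 29 = 1^2 * 15 = 1*15 = 15
  bit 1 = 1: r = r^2 * 15 mod 29 = 15^2 * 15 = 22*15 = 11
  bit 2 = 1: r = r^2 * 15 mod 29 = 11^2 * 15 = 5*15 = 17
  bit 3 = 0: r = r^2 mod 29 = 17^2 = 28
  -> s = B^a = 28

Answer: 28 15 28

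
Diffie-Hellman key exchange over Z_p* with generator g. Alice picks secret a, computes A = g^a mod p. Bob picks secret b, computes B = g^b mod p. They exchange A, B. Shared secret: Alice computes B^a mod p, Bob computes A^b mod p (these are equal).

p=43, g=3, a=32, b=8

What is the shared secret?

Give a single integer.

A = 3^32 mod 43  (bits of 32 = 100000)
  bit 0 = 1: r = r^2 * 3 mod 43 = 1^2 * 3 = 1*3 = 3
  bit 1 = 0: r = r^2 mod 43 = 3^2 = 9
  bit 2 = 0: r = r^2 mod 43 = 9^2 = 38
  bit 3 = 0: r = r^2 mod 43 = 38^2 = 25
  bit 4 = 0: r = r^2 mod 43 = 25^2 = 23
  bit 5 = 0: r = r^2 mod 43 = 23^2 = 13
  -> A = 13
B = 3^8 mod 43  (bits of 8 = 1000)
  bit 0 = 1: r = r^2 * 3 mod 43 = 1^2 * 3 = 1*3 = 3
  bit 1 = 0: r = r^2 mod 43 = 3^2 = 9
  bit 2 = 0: r = r^2 mod 43 = 9^2 = 38
  bit 3 = 0: r = r^2 mod 43 = 38^2 = 25
  -> B = 25
s = B^a = 25^32 mod 43  (bits of 32 = 100000)
  bit 0 = 1: r = r^2 * 25 mod 43 = 1^2 * 25 = 1*25 = 25
  bit 1 = 0: r = r^2 mod 43 = 25^2 = 23
  bit 2 = 0: r = r^2 mod 43 = 23^2 = 13
  bit 3 = 0: r = r^2 mod 43 = 13^2 = 40
  bit 4 = 0: r = r^2 mod 43 = 40^2 = 9
  bit 5 = 0: r = r^2 mod 43 = 9^2 = 38
  -> s = B^a = 38

Answer: 38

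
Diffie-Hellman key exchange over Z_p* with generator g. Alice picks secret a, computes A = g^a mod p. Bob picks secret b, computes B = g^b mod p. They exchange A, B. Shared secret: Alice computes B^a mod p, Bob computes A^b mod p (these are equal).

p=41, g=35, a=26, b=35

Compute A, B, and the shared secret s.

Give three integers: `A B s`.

A = 35^26 mod 41  (bits of 26 = 11010)
  bit 0 = 1: r = r^2 * 35 mod 41 = 1^2 * 35 = 1*35 = 35
  bit 1 = 1: r = r^2 * 35 mod 41 = 35^2 * 35 = 36*35 = 30
  bit 2 = 0: r = r^2 mod 41 = 30^2 = 39
  bit 3 = 1: r = r^2 * 35 mod 41 = 39^2 * 35 = 4*35 = 17
  bit 4 = 0: r = r^2 mod 41 = 17^2 = 2
  -> A = 2
B = 35^35 mod 41  (bits of 35 = 100011)
  bit 0 = 1: r = r^2 * 35 mod 41 = 1^2 * 35 = 1*35 = 35
  bit 1 = 0: r = r^2 mod 41 = 35^2 = 36
  bit 2 = 0: r = r^2 mod 41 = 36^2 = 25
  bit 3 = 0: r = r^2 mod 41 = 25^2 = 10
  bit 4 = 1: r = r^2 * 35 mod 41 = 10^2 * 35 = 18*35 = 15
  bit 5 = 1: r = r^2 * 35 mod 41 = 15^2 * 35 = 20*35 = 3
  -> B = 3
s = B^a = 3^26 mod 41  (bits of 26 = 11010)
  bit 0 = 1: r = r^2 * 3 mod 41 = 1^2 * 3 = 1*3 = 3
  bit 1 = 1: r = r^2 * 3 mod 41 = 3^2 * 3 = 9*3 = 27
  bit 2 = 0: r = r^2 mod 41 = 27^2 = 32
  bit 3 = 1: r = r^2 * 3 mod 41 = 32^2 * 3 = 40*3 = 38
  bit 4 = 0: r = r^2 mod 41 = 38^2 = 9
  -> s = B^a = 9

Answer: 2 3 9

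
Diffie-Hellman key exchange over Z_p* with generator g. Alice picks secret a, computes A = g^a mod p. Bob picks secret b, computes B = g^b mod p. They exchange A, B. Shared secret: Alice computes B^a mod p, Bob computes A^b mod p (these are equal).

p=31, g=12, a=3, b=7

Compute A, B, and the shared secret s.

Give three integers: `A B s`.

Answer: 23 24 29

Derivation:
A = 12^3 mod 31  (bits of 3 = 11)
  bit 0 = 1: r = r^2 * 12 mod 31 = 1^2 * 12 = 1*12 = 12
  bit 1 = 1: r = r^2 * 12 mod 31 = 12^2 * 12 = 20*12 = 23
  -> A = 23
B = 12^7 mod 31  (bits of 7 = 111)
  bit 0 = 1: r = r^2 * 12 mod 31 = 1^2 * 12 = 1*12 = 12
  bit 1 = 1: r = r^2 * 12 mod 31 = 12^2 * 12 = 20*12 = 23
  bit 2 = 1: r = r^2 * 12 mod 31 = 23^2 * 12 = 2*12 = 24
  -> B = 24
s = B^a = 24^3 mod 31  (bits of 3 = 11)
  bit 0 = 1: r = r^2 * 24 mod 31 = 1^2 * 24 = 1*24 = 24
  bit 1 = 1: r = r^2 * 24 mod 31 = 24^2 * 24 = 18*24 = 29
  -> s = B^a = 29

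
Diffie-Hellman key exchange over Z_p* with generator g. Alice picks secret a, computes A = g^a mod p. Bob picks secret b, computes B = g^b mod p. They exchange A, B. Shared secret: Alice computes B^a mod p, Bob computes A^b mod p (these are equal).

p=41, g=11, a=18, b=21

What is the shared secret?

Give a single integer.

Answer: 21

Derivation:
A = 11^18 mod 41  (bits of 18 = 10010)
  bit 0 = 1: r = r^2 * 11 mod 41 = 1^2 * 11 = 1*11 = 11
  bit 1 = 0: r = r^2 mod 41 = 11^2 = 39
  bit 2 = 0: r = r^2 mod 41 = 39^2 = 4
  bit 3 = 1: r = r^2 * 11 mod 41 = 4^2 * 11 = 16*11 = 12
  bit 4 = 0: r = r^2 mod 41 = 12^2 = 21
  -> A = 21
B = 11^21 mod 41  (bits of 21 = 10101)
  bit 0 = 1: r = r^2 * 11 mod 41 = 1^2 * 11 = 1*11 = 11
  bit 1 = 0: r = r^2 mod 41 = 11^2 = 39
  bit 2 = 1: r = r^2 * 11 mod 41 = 39^2 * 11 = 4*11 = 3
  bit 3 = 0: r = r^2 mod 41 = 3^2 = 9
  bit 4 = 1: r = r^2 * 11 mod 41 = 9^2 * 11 = 40*11 = 30
  -> B = 30
s = B^a = 30^18 mod 41  (bits of 18 = 10010)
  bit 0 = 1: r = r^2 * 30 mod 41 = 1^2 * 30 = 1*30 = 30
  bit 1 = 0: r = r^2 mod 41 = 30^2 = 39
  bit 2 = 0: r = r^2 mod 41 = 39^2 = 4
  bit 3 = 1: r = r^2 * 30 mod 41 = 4^2 * 30 = 16*30 = 29
  bit 4 = 0: r = r^2 mod 41 = 29^2 = 21
  -> s = B^a = 21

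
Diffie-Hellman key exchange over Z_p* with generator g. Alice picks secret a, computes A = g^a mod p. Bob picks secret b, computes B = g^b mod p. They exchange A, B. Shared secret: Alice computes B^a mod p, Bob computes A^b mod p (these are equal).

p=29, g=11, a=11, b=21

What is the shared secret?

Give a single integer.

A = 11^11 mod 29  (bits of 11 = 1011)
  bit 0 = 1: r = r^2 * 11 mod 29 = 1^2 * 11 = 1*11 = 11
  bit 1 = 0: r = r^2 mod 29 = 11^2 = 5
  bit 2 = 1: r = r^2 * 11 mod 29 = 5^2 * 11 = 25*11 = 14
  bit 3 = 1: r = r^2 * 11 mod 29 = 14^2 * 11 = 22*11 = 10
  -> A = 10
B = 11^21 mod 29  (bits of 21 = 10101)
  bit 0 = 1: r = r^2 * 11 mod 29 = 1^2 * 11 = 1*11 = 11
  bit 1 = 0: r = r^2 mod 29 = 11^2 = 5
  bit 2 = 1: r = r^2 * 11 mod 29 = 5^2 * 11 = 25*11 = 14
  bit 3 = 0: r = r^2 mod 29 = 14^2 = 22
  bit 4 = 1: r = r^2 * 11 mod 29 = 22^2 * 11 = 20*11 = 17
  -> B = 17
s = B^a = 17^11 mod 29  (bits of 11 = 1011)
  bit 0 = 1: r = r^2 * 17 mod 29 = 1^2 * 17 = 1*17 = 17
  bit 1 = 0: r = r^2 mod 29 = 17^2 = 28
  bit 2 = 1: r = r^2 * 17 mod 29 = 28^2 * 17 = 1*17 = 17
  bit 3 = 1: r = r^2 * 17 mod 29 = 17^2 * 17 = 28*17 = 12
  -> s = B^a = 12

Answer: 12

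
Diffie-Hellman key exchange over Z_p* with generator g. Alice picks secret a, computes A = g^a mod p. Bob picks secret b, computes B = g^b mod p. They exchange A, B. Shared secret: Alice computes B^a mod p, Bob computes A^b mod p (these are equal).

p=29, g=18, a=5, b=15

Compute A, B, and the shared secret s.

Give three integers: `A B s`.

Answer: 15 11 14

Derivation:
A = 18^5 mod 29  (bits of 5 = 101)
  bit 0 = 1: r = r^2 * 18 mod 29 = 1^2 * 18 = 1*18 = 18
  bit 1 = 0: r = r^2 mod 29 = 18^2 = 5
  bit 2 = 1: r = r^2 * 18 mod 29 = 5^2 * 18 = 25*18 = 15
  -> A = 15
B = 18^15 mod 29  (bits of 15 = 1111)
  bit 0 = 1: r = r^2 * 18 mod 29 = 1^2 * 18 = 1*18 = 18
  bit 1 = 1: r = r^2 * 18 mod 29 = 18^2 * 18 = 5*18 = 3
  bit 2 = 1: r = r^2 * 18 mod 29 = 3^2 * 18 = 9*18 = 17
  bit 3 = 1: r = r^2 * 18 mod 29 = 17^2 * 18 = 28*18 = 11
  -> B = 11
s = B^a = 11^5 mod 29  (bits of 5 = 101)
  bit 0 = 1: r = r^2 * 11 mod 29 = 1^2 * 11 = 1*11 = 11
  bit 1 = 0: r = r^2 mod 29 = 11^2 = 5
  bit 2 = 1: r = r^2 * 11 mod 29 = 5^2 * 11 = 25*11 = 14
  -> s = B^a = 14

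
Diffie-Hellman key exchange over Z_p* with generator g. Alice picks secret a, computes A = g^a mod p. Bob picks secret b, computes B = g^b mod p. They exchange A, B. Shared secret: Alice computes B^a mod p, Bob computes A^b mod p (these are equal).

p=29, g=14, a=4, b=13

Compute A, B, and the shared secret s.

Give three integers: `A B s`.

Answer: 20 2 16

Derivation:
A = 14^4 mod 29  (bits of 4 = 100)
  bit 0 = 1: r = r^2 * 14 mod 29 = 1^2 * 14 = 1*14 = 14
  bit 1 = 0: r = r^2 mod 29 = 14^2 = 22
  bit 2 = 0: r = r^2 mod 29 = 22^2 = 20
  -> A = 20
B = 14^13 mod 29  (bits of 13 = 1101)
  bit 0 = 1: r = r^2 * 14 mod 29 = 1^2 * 14 = 1*14 = 14
  bit 1 = 1: r = r^2 * 14 mod 29 = 14^2 * 14 = 22*14 = 18
  bit 2 = 0: r = r^2 mod 29 = 18^2 = 5
  bit 3 = 1: r = r^2 * 14 mod 29 = 5^2 * 14 = 25*14 = 2
  -> B = 2
s = B^a = 2^4 mod 29  (bits of 4 = 100)
  bit 0 = 1: r = r^2 * 2 mod 29 = 1^2 * 2 = 1*2 = 2
  bit 1 = 0: r = r^2 mod 29 = 2^2 = 4
  bit 2 = 0: r = r^2 mod 29 = 4^2 = 16
  -> s = B^a = 16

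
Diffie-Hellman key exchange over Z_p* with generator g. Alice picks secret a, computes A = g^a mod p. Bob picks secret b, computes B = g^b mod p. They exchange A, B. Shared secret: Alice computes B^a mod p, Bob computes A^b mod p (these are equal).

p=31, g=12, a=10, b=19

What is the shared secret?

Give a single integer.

A = 12^10 mod 31  (bits of 10 = 1010)
  bit 0 = 1: r = r^2 * 12 mod 31 = 1^2 * 12 = 1*12 = 12
  bit 1 = 0: r = r^2 mod 31 = 12^2 = 20
  bit 2 = 1: r = r^2 * 12 mod 31 = 20^2 * 12 = 28*12 = 26
  bit 3 = 0: r = r^2 mod 31 = 26^2 = 25
  -> A = 25
B = 12^19 mod 31  (bits of 19 = 10011)
  bit 0 = 1: r = r^2 * 12 mod 31 = 1^2 * 12 = 1*12 = 12
  bit 1 = 0: r = r^2 mod 31 = 12^2 = 20
  bit 2 = 0: r = r^2 mod 31 = 20^2 = 28
  bit 3 = 1: r = r^2 * 12 mod 31 = 28^2 * 12 = 9*12 = 15
  bit 4 = 1: r = r^2 * 12 mod 31 = 15^2 * 12 = 8*12 = 3
  -> B = 3
s = B^a = 3^10 mod 31  (bits of 10 = 1010)
  bit 0 = 1: r = r^2 * 3 mod 31 = 1^2 * 3 = 1*3 = 3
  bit 1 = 0: r = r^2 mod 31 = 3^2 = 9
  bit 2 = 1: r = r^2 * 3 mod 31 = 9^2 * 3 = 19*3 = 26
  bit 3 = 0: r = r^2 mod 31 = 26^2 = 25
  -> s = B^a = 25

Answer: 25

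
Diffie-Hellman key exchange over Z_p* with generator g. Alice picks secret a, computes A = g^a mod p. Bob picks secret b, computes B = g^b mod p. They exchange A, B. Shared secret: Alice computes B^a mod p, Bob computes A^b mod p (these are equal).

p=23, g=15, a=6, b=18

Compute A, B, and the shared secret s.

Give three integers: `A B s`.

A = 15^6 mod 23  (bits of 6 = 110)
  bit 0 = 1: r = r^2 * 15 mod 23 = 1^2 * 15 = 1*15 = 15
  bit 1 = 1: r = r^2 * 15 mod 23 = 15^2 * 15 = 18*15 = 17
  bit 2 = 0: r = r^2 mod 23 = 17^2 = 13
  -> A = 13
B = 15^18 mod 23  (bits of 18 = 10010)
  bit 0 = 1: r = r^2 * 15 mod 23 = 1^2 * 15 = 1*15 = 15
  bit 1 = 0: r = r^2 mod 23 = 15^2 = 18
  bit 2 = 0: r = r^2 mod 23 = 18^2 = 2
  bit 3 = 1: r = r^2 * 15 mod 23 = 2^2 * 15 = 4*15 = 14
  bit 4 = 0: r = r^2 mod 23 = 14^2 = 12
  -> B = 12
s = B^a = 12^6 mod 23  (bits of 6 = 110)
  bit 0 = 1: r = r^2 * 12 mod 23 = 1^2 * 12 = 1*12 = 12
  bit 1 = 1: r = r^2 * 12 mod 23 = 12^2 * 12 = 6*12 = 3
  bit 2 = 0: r = r^2 mod 23 = 3^2 = 9
  -> s = B^a = 9

Answer: 13 12 9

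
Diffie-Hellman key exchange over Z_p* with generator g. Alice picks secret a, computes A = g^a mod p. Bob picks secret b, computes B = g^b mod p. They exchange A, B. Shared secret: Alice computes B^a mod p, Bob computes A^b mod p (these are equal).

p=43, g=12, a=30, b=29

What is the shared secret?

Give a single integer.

Answer: 4

Derivation:
A = 12^30 mod 43  (bits of 30 = 11110)
  bit 0 = 1: r = r^2 * 12 mod 43 = 1^2 * 12 = 1*12 = 12
  bit 1 = 1: r = r^2 * 12 mod 43 = 12^2 * 12 = 15*12 = 8
  bit 2 = 1: r = r^2 * 12 mod 43 = 8^2 * 12 = 21*12 = 37
  bit 3 = 1: r = r^2 * 12 mod 43 = 37^2 * 12 = 36*12 = 2
  bit 4 = 0: r = r^2 mod 43 = 2^2 = 4
  -> A = 4
B = 12^29 mod 43  (bits of 29 = 11101)
  bit 0 = 1: r = r^2 * 12 mod 43 = 1^2 * 12 = 1*12 = 12
  bit 1 = 1: r = r^2 * 12 mod 43 = 12^2 * 12 = 15*12 = 8
  bit 2 = 1: r = r^2 * 12 mod 43 = 8^2 * 12 = 21*12 = 37
  bit 3 = 0: r = r^2 mod 43 = 37^2 = 36
  bit 4 = 1: r = r^2 * 12 mod 43 = 36^2 * 12 = 6*12 = 29
  -> B = 29
s = B^a = 29^30 mod 43  (bits of 30 = 11110)
  bit 0 = 1: r = r^2 * 29 mod 43 = 1^2 * 29 = 1*29 = 29
  bit 1 = 1: r = r^2 * 29 mod 43 = 29^2 * 29 = 24*29 = 8
  bit 2 = 1: r = r^2 * 29 mod 43 = 8^2 * 29 = 21*29 = 7
  bit 3 = 1: r = r^2 * 29 mod 43 = 7^2 * 29 = 6*29 = 2
  bit 4 = 0: r = r^2 mod 43 = 2^2 = 4
  -> s = B^a = 4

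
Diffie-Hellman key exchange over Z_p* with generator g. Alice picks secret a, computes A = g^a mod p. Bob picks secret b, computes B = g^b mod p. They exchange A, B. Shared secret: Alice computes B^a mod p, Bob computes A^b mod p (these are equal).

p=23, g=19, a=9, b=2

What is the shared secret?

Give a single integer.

A = 19^9 mod 23  (bits of 9 = 1001)
  bit 0 = 1: r = r^2 * 19 mod 23 = 1^2 * 19 = 1*19 = 19
  bit 1 = 0: r = r^2 mod 23 = 19^2 = 16
  bit 2 = 0: r = r^2 mod 23 = 16^2 = 3
  bit 3 = 1: r = r^2 * 19 mod 23 = 3^2 * 19 = 9*19 = 10
  -> A = 10
B = 19^2 mod 23  (bits of 2 = 10)
  bit 0 = 1: r = r^2 * 19 mod 23 = 1^2 * 19 = 1*19 = 19
  bit 1 = 0: r = r^2 mod 23 = 19^2 = 16
  -> B = 16
s = B^a = 16^9 mod 23  (bits of 9 = 1001)
  bit 0 = 1: r = r^2 * 16 mod 23 = 1^2 * 16 = 1*16 = 16
  bit 1 = 0: r = r^2 mod 23 = 16^2 = 3
  bit 2 = 0: r = r^2 mod 23 = 3^2 = 9
  bit 3 = 1: r = r^2 * 16 mod 23 = 9^2 * 16 = 12*16 = 8
  -> s = B^a = 8

Answer: 8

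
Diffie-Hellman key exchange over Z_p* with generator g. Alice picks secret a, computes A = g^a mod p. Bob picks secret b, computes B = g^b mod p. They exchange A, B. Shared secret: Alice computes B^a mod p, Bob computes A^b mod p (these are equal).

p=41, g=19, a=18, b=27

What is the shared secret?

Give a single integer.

A = 19^18 mod 41  (bits of 18 = 10010)
  bit 0 = 1: r = r^2 * 19 mod 41 = 1^2 * 19 = 1*19 = 19
  bit 1 = 0: r = r^2 mod 41 = 19^2 = 33
  bit 2 = 0: r = r^2 mod 41 = 33^2 = 23
  bit 3 = 1: r = r^2 * 19 mod 41 = 23^2 * 19 = 37*19 = 6
  bit 4 = 0: r = r^2 mod 41 = 6^2 = 36
  -> A = 36
B = 19^27 mod 41  (bits of 27 = 11011)
  bit 0 = 1: r = r^2 * 19 mod 41 = 1^2 * 19 = 1*19 = 19
  bit 1 = 1: r = r^2 * 19 mod 41 = 19^2 * 19 = 33*19 = 12
  bit 2 = 0: r = r^2 mod 41 = 12^2 = 21
  bit 3 = 1: r = r^2 * 19 mod 41 = 21^2 * 19 = 31*19 = 15
  bit 4 = 1: r = r^2 * 19 mod 41 = 15^2 * 19 = 20*19 = 11
  -> B = 11
s = B^a = 11^18 mod 41  (bits of 18 = 10010)
  bit 0 = 1: r = r^2 * 11 mod 41 = 1^2 * 11 = 1*11 = 11
  bit 1 = 0: r = r^2 mod 41 = 11^2 = 39
  bit 2 = 0: r = r^2 mod 41 = 39^2 = 4
  bit 3 = 1: r = r^2 * 11 mod 41 = 4^2 * 11 = 16*11 = 12
  bit 4 = 0: r = r^2 mod 41 = 12^2 = 21
  -> s = B^a = 21

Answer: 21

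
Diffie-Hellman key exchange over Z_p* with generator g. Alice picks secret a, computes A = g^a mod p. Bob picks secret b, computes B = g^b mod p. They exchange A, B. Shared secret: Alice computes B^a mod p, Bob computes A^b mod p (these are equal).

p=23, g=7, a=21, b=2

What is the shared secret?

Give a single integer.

Answer: 8

Derivation:
A = 7^21 mod 23  (bits of 21 = 10101)
  bit 0 = 1: r = r^2 * 7 mod 23 = 1^2 * 7 = 1*7 = 7
  bit 1 = 0: r = r^2 mod 23 = 7^2 = 3
  bit 2 = 1: r = r^2 * 7 mod 23 = 3^2 * 7 = 9*7 = 17
  bit 3 = 0: r = r^2 mod 23 = 17^2 = 13
  bit 4 = 1: r = r^2 * 7 mod 23 = 13^2 * 7 = 8*7 = 10
  -> A = 10
B = 7^2 mod 23  (bits of 2 = 10)
  bit 0 = 1: r = r^2 * 7 mod 23 = 1^2 * 7 = 1*7 = 7
  bit 1 = 0: r = r^2 mod 23 = 7^2 = 3
  -> B = 3
s = B^a = 3^21 mod 23  (bits of 21 = 10101)
  bit 0 = 1: r = r^2 * 3 mod 23 = 1^2 * 3 = 1*3 = 3
  bit 1 = 0: r = r^2 mod 23 = 3^2 = 9
  bit 2 = 1: r = r^2 * 3 mod 23 = 9^2 * 3 = 12*3 = 13
  bit 3 = 0: r = r^2 mod 23 = 13^2 = 8
  bit 4 = 1: r = r^2 * 3 mod 23 = 8^2 * 3 = 18*3 = 8
  -> s = B^a = 8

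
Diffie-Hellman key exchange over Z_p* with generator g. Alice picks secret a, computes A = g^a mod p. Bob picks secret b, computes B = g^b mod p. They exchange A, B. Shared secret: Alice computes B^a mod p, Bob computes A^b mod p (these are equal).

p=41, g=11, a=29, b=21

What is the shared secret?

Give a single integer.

Answer: 12

Derivation:
A = 11^29 mod 41  (bits of 29 = 11101)
  bit 0 = 1: r = r^2 * 11 mod 41 = 1^2 * 11 = 1*11 = 11
  bit 1 = 1: r = r^2 * 11 mod 41 = 11^2 * 11 = 39*11 = 19
  bit 2 = 1: r = r^2 * 11 mod 41 = 19^2 * 11 = 33*11 = 35
  bit 3 = 0: r = r^2 mod 41 = 35^2 = 36
  bit 4 = 1: r = r^2 * 11 mod 41 = 36^2 * 11 = 25*11 = 29
  -> A = 29
B = 11^21 mod 41  (bits of 21 = 10101)
  bit 0 = 1: r = r^2 * 11 mod 41 = 1^2 * 11 = 1*11 = 11
  bit 1 = 0: r = r^2 mod 41 = 11^2 = 39
  bit 2 = 1: r = r^2 * 11 mod 41 = 39^2 * 11 = 4*11 = 3
  bit 3 = 0: r = r^2 mod 41 = 3^2 = 9
  bit 4 = 1: r = r^2 * 11 mod 41 = 9^2 * 11 = 40*11 = 30
  -> B = 30
s = B^a = 30^29 mod 41  (bits of 29 = 11101)
  bit 0 = 1: r = r^2 * 30 mod 41 = 1^2 * 30 = 1*30 = 30
  bit 1 = 1: r = r^2 * 30 mod 41 = 30^2 * 30 = 39*30 = 22
  bit 2 = 1: r = r^2 * 30 mod 41 = 22^2 * 30 = 33*30 = 6
  bit 3 = 0: r = r^2 mod 41 = 6^2 = 36
  bit 4 = 1: r = r^2 * 30 mod 41 = 36^2 * 30 = 25*30 = 12
  -> s = B^a = 12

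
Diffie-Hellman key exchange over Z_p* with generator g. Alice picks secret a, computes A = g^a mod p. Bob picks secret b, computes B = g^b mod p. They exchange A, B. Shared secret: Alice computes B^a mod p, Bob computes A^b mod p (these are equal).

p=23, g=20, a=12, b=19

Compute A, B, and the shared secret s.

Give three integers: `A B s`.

Answer: 3 17 6

Derivation:
A = 20^12 mod 23  (bits of 12 = 1100)
  bit 0 = 1: r = r^2 * 20 mod 23 = 1^2 * 20 = 1*20 = 20
  bit 1 = 1: r = r^2 * 20 mod 23 = 20^2 * 20 = 9*20 = 19
  bit 2 = 0: r = r^2 mod 23 = 19^2 = 16
  bit 3 = 0: r = r^2 mod 23 = 16^2 = 3
  -> A = 3
B = 20^19 mod 23  (bits of 19 = 10011)
  bit 0 = 1: r = r^2 * 20 mod 23 = 1^2 * 20 = 1*20 = 20
  bit 1 = 0: r = r^2 mod 23 = 20^2 = 9
  bit 2 = 0: r = r^2 mod 23 = 9^2 = 12
  bit 3 = 1: r = r^2 * 20 mod 23 = 12^2 * 20 = 6*20 = 5
  bit 4 = 1: r = r^2 * 20 mod 23 = 5^2 * 20 = 2*20 = 17
  -> B = 17
s = B^a = 17^12 mod 23  (bits of 12 = 1100)
  bit 0 = 1: r = r^2 * 17 mod 23 = 1^2 * 17 = 1*17 = 17
  bit 1 = 1: r = r^2 * 17 mod 23 = 17^2 * 17 = 13*17 = 14
  bit 2 = 0: r = r^2 mod 23 = 14^2 = 12
  bit 3 = 0: r = r^2 mod 23 = 12^2 = 6
  -> s = B^a = 6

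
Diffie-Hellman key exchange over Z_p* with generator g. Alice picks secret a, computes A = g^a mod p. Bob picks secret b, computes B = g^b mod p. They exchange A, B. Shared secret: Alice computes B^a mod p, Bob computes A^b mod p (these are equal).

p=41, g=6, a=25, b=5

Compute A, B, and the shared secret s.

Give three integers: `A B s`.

Answer: 14 27 27

Derivation:
A = 6^25 mod 41  (bits of 25 = 11001)
  bit 0 = 1: r = r^2 * 6 mod 41 = 1^2 * 6 = 1*6 = 6
  bit 1 = 1: r = r^2 * 6 mod 41 = 6^2 * 6 = 36*6 = 11
  bit 2 = 0: r = r^2 mod 41 = 11^2 = 39
  bit 3 = 0: r = r^2 mod 41 = 39^2 = 4
  bit 4 = 1: r = r^2 * 6 mod 41 = 4^2 * 6 = 16*6 = 14
  -> A = 14
B = 6^5 mod 41  (bits of 5 = 101)
  bit 0 = 1: r = r^2 * 6 mod 41 = 1^2 * 6 = 1*6 = 6
  bit 1 = 0: r = r^2 mod 41 = 6^2 = 36
  bit 2 = 1: r = r^2 * 6 mod 41 = 36^2 * 6 = 25*6 = 27
  -> B = 27
s = B^a = 27^25 mod 41  (bits of 25 = 11001)
  bit 0 = 1: r = r^2 * 27 mod 41 = 1^2 * 27 = 1*27 = 27
  bit 1 = 1: r = r^2 * 27 mod 41 = 27^2 * 27 = 32*27 = 3
  bit 2 = 0: r = r^2 mod 41 = 3^2 = 9
  bit 3 = 0: r = r^2 mod 41 = 9^2 = 40
  bit 4 = 1: r = r^2 * 27 mod 41 = 40^2 * 27 = 1*27 = 27
  -> s = B^a = 27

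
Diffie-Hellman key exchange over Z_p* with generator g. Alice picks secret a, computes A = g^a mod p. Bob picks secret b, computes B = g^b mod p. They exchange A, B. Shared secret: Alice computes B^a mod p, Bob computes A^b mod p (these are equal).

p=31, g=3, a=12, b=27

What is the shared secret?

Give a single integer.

Answer: 2

Derivation:
A = 3^12 mod 31  (bits of 12 = 1100)
  bit 0 = 1: r = r^2 * 3 mod 31 = 1^2 * 3 = 1*3 = 3
  bit 1 = 1: r = r^2 * 3 mod 31 = 3^2 * 3 = 9*3 = 27
  bit 2 = 0: r = r^2 mod 31 = 27^2 = 16
  bit 3 = 0: r = r^2 mod 31 = 16^2 = 8
  -> A = 8
B = 3^27 mod 31  (bits of 27 = 11011)
  bit 0 = 1: r = r^2 * 3 mod 31 = 1^2 * 3 = 1*3 = 3
  bit 1 = 1: r = r^2 * 3 mod 31 = 3^2 * 3 = 9*3 = 27
  bit 2 = 0: r = r^2 mod 31 = 27^2 = 16
  bit 3 = 1: r = r^2 * 3 mod 31 = 16^2 * 3 = 8*3 = 24
  bit 4 = 1: r = r^2 * 3 mod 31 = 24^2 * 3 = 18*3 = 23
  -> B = 23
s = B^a = 23^12 mod 31  (bits of 12 = 1100)
  bit 0 = 1: r = r^2 * 23 mod 31 = 1^2 * 23 = 1*23 = 23
  bit 1 = 1: r = r^2 * 23 mod 31 = 23^2 * 23 = 2*23 = 15
  bit 2 = 0: r = r^2 mod 31 = 15^2 = 8
  bit 3 = 0: r = r^2 mod 31 = 8^2 = 2
  -> s = B^a = 2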